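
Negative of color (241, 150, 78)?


Invert: (255-R, 255-G, 255-B)
R: 255-241 = 14
G: 255-150 = 105
B: 255-78 = 177
= RGB(14, 105, 177)


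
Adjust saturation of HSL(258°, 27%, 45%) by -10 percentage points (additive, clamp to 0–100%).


Original S = 27%
Adjustment = -10 percentage points
New S = 27 + (-10) = 17
Clamp to [0, 100] → 17
= HSL(258°, 17%, 45%)


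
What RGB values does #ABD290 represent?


AB → 171 (R)
D2 → 210 (G)
90 → 144 (B)
= RGB(171, 210, 144)


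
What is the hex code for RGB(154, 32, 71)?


R = 154 → 9A (hex)
G = 32 → 20 (hex)
B = 71 → 47 (hex)
Hex = #9A2047


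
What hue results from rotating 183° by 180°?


New hue = (H + rotation) mod 360
New hue = (183 + 180) mod 360
= 363 mod 360
= 3°


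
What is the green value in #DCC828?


Color: #DCC828
R = DC = 220
G = C8 = 200
B = 28 = 40
Green = 200


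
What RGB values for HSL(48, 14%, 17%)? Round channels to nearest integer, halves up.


H=48°, S=0.14, L=0.17
C = (1-|2L-1|)×S = (1-|-0.66|)×0.14 = 0.0476
H' = H/60 = 48/60 ≈ 0.8000; X = C×(1-|H' mod 2 - 1|) = 0.03808
m = L - C/2 = 0.17 - 0.0238 = 0.1462
Sector ⌊H'⌋ = 0 → (R',G',B') = (0.0476, 0.03808, 0.0)
RGB = ((R'+m)×255, (G'+m)×255, (B'+m)×255) = (49.419, 46.9914, 37.281)
Round half up → RGB(49, 47, 37)


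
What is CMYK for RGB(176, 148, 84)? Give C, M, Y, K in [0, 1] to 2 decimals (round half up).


R'=176/255≈0.6902, G'=148/255≈0.5804, B'=84/255≈0.3294
K = 1 - max(R',G',B') = 1 - 176/255 = 79/255 = 0.30980… → 0.31
(1-R'-K)/(1-K) simplifies to (max-R)/max with max = 176:
C = (176-176)/176 = 0/176 = 0 → 0.00
M = (176-148)/176 = 28/176 = 0.15909… → 0.16
Y = (176-84)/176 = 92/176 = 0.52272… → 0.52
= CMYK(0.00, 0.16, 0.52, 0.31)


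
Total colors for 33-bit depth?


Colors = 2^bits = 2^33
= 8,589,934,592 colors


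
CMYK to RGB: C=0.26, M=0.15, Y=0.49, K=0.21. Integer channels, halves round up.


R = 255 × (1-C) × (1-K) = 255 × 0.74 × 0.79 = 149.073 → 149
G = 255 × (1-M) × (1-K) = 255 × 0.85 × 0.79 = 171.2325 → 171
B = 255 × (1-Y) × (1-K) = 255 × 0.51 × 0.79 = 102.7395 → 103
= RGB(149, 171, 103)


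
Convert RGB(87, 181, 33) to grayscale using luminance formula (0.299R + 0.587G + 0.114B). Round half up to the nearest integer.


Gray = 0.299×R + 0.587×G + 0.114×B
Gray = 0.299×87 + 0.587×181 + 0.114×33
Gray = 26.013 + 106.247 + 3.762
Gray = 136.022 → round half up → 136
Gray = 136


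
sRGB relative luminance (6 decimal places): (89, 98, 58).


Linearize each channel (sRGB transfer function): c = v/255; c_lin = c/12.92 if c ≤ 0.04045, else ((c+0.055)/1.055)^2.4
  R: 89/255 ≈ 0.349020 > 0.04045 → ((0.349020+0.055)/1.055)^2.4 ≈ 0.099899
  G: 98/255 ≈ 0.384314 > 0.04045 → ((0.384314+0.055)/1.055)^2.4 ≈ 0.122139
  B: 58/255 ≈ 0.227451 > 0.04045 → ((0.227451+0.055)/1.055)^2.4 ≈ 0.042311
R_lin = 0.099899, G_lin = 0.122139, B_lin = 0.042311
L = 0.2126×R + 0.7152×G + 0.0722×B
L = 0.2126×0.099899 + 0.7152×0.122139 + 0.0722×0.042311
L ≈ 0.111647


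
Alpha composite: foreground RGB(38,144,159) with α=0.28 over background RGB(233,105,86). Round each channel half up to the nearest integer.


C = α×F + (1-α)×B, with 1-α = 0.72
R: 0.28×38 + 0.72×233 = 10.64 + 167.76 = 178.40 → 178
G: 0.28×144 + 0.72×105 = 40.32 + 75.60 = 115.92 → 116
B: 0.28×159 + 0.72×86 = 44.52 + 61.92 = 106.44 → 106
= RGB(178, 116, 106)


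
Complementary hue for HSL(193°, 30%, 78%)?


Complement = opposite side of color wheel = hue + 180°
H' = (193 + 180) mod 360 = 13°
S and L unchanged.
= HSL(13°, 30%, 78%)


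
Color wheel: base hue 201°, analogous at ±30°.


Base hue: 201°
Left analog: (201 - 30) mod 360 = 171°
Right analog: (201 + 30) mod 360 = 231°
Analogous hues = 171° and 231°


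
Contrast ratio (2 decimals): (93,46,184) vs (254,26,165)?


Linearize each sRGB channel c=v/255: c/12.92 if c ≤ 0.04045 else ((c+0.055)/1.055)^2.4
L = 0.2126×R_lin + 0.7152×G_lin + 0.0722×B_lin
Color 1 (93,46,184):
  R=93: 93/255≈0.3647 > 0.04045 → ((0.3647+0.055)/1.055)^2.4 ≈ 0.10946
  G=46: 46/255≈0.1804 > 0.04045 → ((0.1804+0.055)/1.055)^2.4 ≈ 0.02732
  B=184: 184/255≈0.7216 > 0.04045 → ((0.7216+0.055)/1.055)^2.4 ≈ 0.47932
  L1 = 0.2126×0.10946 + 0.7152×0.02732 + 0.0722×0.47932 ≈ 0.07742
Color 2 (254,26,165):
  R=254: 254/255≈0.9961 > 0.04045 → ((0.9961+0.055)/1.055)^2.4 ≈ 0.99110
  G=26: 26/255≈0.1020 > 0.04045 → ((0.1020+0.055)/1.055)^2.4 ≈ 0.01033
  B=165: 165/255≈0.6471 > 0.04045 → ((0.6471+0.055)/1.055)^2.4 ≈ 0.37626
  L2 = 0.2126×0.99110 + 0.7152×0.01033 + 0.0722×0.37626 ≈ 0.24526
Lighter = 0.24526, Darker = 0.07742
Ratio = (L_lighter + 0.05) / (L_darker + 0.05)
Ratio = (0.24526 + 0.05) / (0.07742 + 0.05) = 0.29526 / 0.12742 ≈ 2.3173
Ratio ≈ 2.32:1


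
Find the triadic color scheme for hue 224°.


Triadic: equally spaced at 120° intervals
H1 = 224°
H2 = (224 + 120) mod 360 = 344°
H3 = (224 + 240) mod 360 = 104°
Triadic = 224°, 344°, 104°


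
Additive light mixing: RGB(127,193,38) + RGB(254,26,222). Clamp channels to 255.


Additive: each channel = min(255, C₁+C₂)
R: 127+254 = 381 → 255
G: 193+26 = 219 → 219
B: 38+222 = 260 → 255
= RGB(255, 219, 255)


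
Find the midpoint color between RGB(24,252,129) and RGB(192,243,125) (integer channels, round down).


Midpoint: each channel = ⌊(C₁+C₂)/2⌋
R: ⌊(24+192)/2⌋ = 108
G: ⌊(252+243)/2⌋ = 247
B: ⌊(129+125)/2⌋ = 127
= RGB(108, 247, 127)


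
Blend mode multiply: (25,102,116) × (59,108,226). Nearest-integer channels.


Multiply: C = A×B/255, rounded to nearest integer
R: 25×59/255 = 1475/255 ≈ 5.784 → 6
G: 102×108/255 = 11016/255 ≈ 43.200 → 43
B: 116×226/255 = 26216/255 ≈ 102.808 → 103
= RGB(6, 43, 103)


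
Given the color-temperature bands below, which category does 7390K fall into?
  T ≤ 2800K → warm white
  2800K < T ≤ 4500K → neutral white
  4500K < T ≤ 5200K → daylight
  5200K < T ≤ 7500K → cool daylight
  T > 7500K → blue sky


Temperature: 7390K
5200K < 7390K ≤ 7500K → cool daylight
Classification: cool daylight


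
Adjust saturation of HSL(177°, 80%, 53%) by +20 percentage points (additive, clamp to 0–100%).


Original S = 80%
Adjustment = +20 percentage points
New S = 80 + (20) = 100
Clamp to [0, 100] → 100
= HSL(177°, 100%, 53%)


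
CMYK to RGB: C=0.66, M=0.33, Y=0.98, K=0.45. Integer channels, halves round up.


R = 255 × (1-C) × (1-K) = 255 × 0.34 × 0.55 = 47.685 → 48
G = 255 × (1-M) × (1-K) = 255 × 0.67 × 0.55 = 93.9675 → 94
B = 255 × (1-Y) × (1-K) = 255 × 0.02 × 0.55 = 2.805 → 3
= RGB(48, 94, 3)


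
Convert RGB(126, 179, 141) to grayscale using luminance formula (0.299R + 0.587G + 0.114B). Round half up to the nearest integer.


Gray = 0.299×R + 0.587×G + 0.114×B
Gray = 0.299×126 + 0.587×179 + 0.114×141
Gray = 37.674 + 105.073 + 16.074
Gray = 158.821 → round half up → 159
Gray = 159


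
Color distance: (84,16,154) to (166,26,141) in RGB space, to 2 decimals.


d = √[(R₁-R₂)² + (G₁-G₂)² + (B₁-B₂)²]
d = √[(84-166)² + (16-26)² + (154-141)²]
d = √[6724 + 100 + 169]
d = √6993
d ≈ 83.62


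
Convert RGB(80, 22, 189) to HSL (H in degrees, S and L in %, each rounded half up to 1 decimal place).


Normalize: R'=80/255≈0.3137, G'=22/255≈0.0863, B'=189/255≈0.7412
Max=189/255, Min=22/255, Δ=Max-Min=167/255
L = (Max+Min)/2 = (189+22)/510 = 211/510 = 0.41372… → L = 41.4%
L ≤ 0.5 → S = Δ/(Max+Min) = 167/(189+22) = 167/211 = 0.79146… → S = 79.1%
(the 1/255 factors cancel in S and H, so raw channel differences can be used)
Max is B' → H = 60 × ((R-G)/Δ + 4) = 60 × ((80-22)/167 + 4)
  58/167 + 4 = 0.3473… + 4 = 4.3473…
  H = 60 × 4.3473… = 260.838…° → H = 260.8°
= HSL(260.8°, 79.1%, 41.4%)


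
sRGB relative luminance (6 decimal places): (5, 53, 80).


Linearize each channel (sRGB transfer function): c = v/255; c_lin = c/12.92 if c ≤ 0.04045, else ((c+0.055)/1.055)^2.4
  R: 5/255 ≈ 0.019608 ≤ 0.04045 → 0.019608/12.92 ≈ 0.001518
  G: 53/255 ≈ 0.207843 > 0.04045 → ((0.207843+0.055)/1.055)^2.4 ≈ 0.035601
  B: 80/255 ≈ 0.313725 > 0.04045 → ((0.313725+0.055)/1.055)^2.4 ≈ 0.080220
R_lin = 0.001518, G_lin = 0.035601, B_lin = 0.080220
L = 0.2126×R + 0.7152×G + 0.0722×B
L = 0.2126×0.001518 + 0.7152×0.035601 + 0.0722×0.080220
L ≈ 0.031577


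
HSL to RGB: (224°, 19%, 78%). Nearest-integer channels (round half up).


H=224°, S=0.19, L=0.78
C = (1-|2L-1|)×S = (1-|0.56|)×0.19 = 0.0836
H' = H/60 = 224/60 ≈ 3.7333; X = C×(1-|H' mod 2 - 1|) ≈ 0.0223
m = L - C/2 = 0.78 - 0.0418 = 0.7382
Sector ⌊H'⌋ = 3 → (R',G',B') = (0.0, ≈0.0223, 0.0836)
RGB = ((R'+m)×255, (G'+m)×255, (B'+m)×255) = (188.241, 193.9258, 209.559)
Round half up → RGB(188, 194, 210)


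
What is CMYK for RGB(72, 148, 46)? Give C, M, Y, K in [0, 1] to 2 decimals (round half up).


R'=72/255≈0.2824, G'=148/255≈0.5804, B'=46/255≈0.1804
K = 1 - max(R',G',B') = 1 - 148/255 = 107/255 = 0.41960… → 0.42
(1-R'-K)/(1-K) simplifies to (max-R)/max with max = 148:
C = (148-72)/148 = 76/148 = 0.51351… → 0.51
M = (148-148)/148 = 0/148 = 0 → 0.00
Y = (148-46)/148 = 102/148 = 0.68918… → 0.69
= CMYK(0.51, 0.00, 0.69, 0.42)


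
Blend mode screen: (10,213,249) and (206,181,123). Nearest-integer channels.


Screen: C = 255 - (255-A)×(255-B)/255, rounded to nearest integer
R: 255 - (255-10)×(255-206)/255 = 255 - 12005/255 ≈ 255 - 47.078 = 207.922 → 208
G: 255 - (255-213)×(255-181)/255 = 255 - 3108/255 ≈ 255 - 12.188 = 242.812 → 243
B: 255 - (255-249)×(255-123)/255 = 255 - 792/255 ≈ 255 - 3.106 = 251.894 → 252
= RGB(208, 243, 252)


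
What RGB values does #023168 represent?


02 → 2 (R)
31 → 49 (G)
68 → 104 (B)
= RGB(2, 49, 104)


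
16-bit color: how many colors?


Colors = 2^bits = 2^16
= 65,536 colors


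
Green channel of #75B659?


Color: #75B659
R = 75 = 117
G = B6 = 182
B = 59 = 89
Green = 182


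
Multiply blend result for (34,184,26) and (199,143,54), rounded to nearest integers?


Multiply: C = A×B/255, rounded to nearest integer
R: 34×199/255 = 6766/255 ≈ 26.533 → 27
G: 184×143/255 = 26312/255 ≈ 103.184 → 103
B: 26×54/255 = 1404/255 ≈ 5.506 → 6
= RGB(27, 103, 6)


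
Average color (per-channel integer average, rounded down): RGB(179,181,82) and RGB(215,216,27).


Midpoint: each channel = ⌊(C₁+C₂)/2⌋
R: ⌊(179+215)/2⌋ = 197
G: ⌊(181+216)/2⌋ = 198
B: ⌊(82+27)/2⌋ = 54
= RGB(197, 198, 54)


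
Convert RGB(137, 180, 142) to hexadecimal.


R = 137 → 89 (hex)
G = 180 → B4 (hex)
B = 142 → 8E (hex)
Hex = #89B48E


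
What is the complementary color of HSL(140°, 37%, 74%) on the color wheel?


Complement = opposite side of color wheel = hue + 180°
H' = (140 + 180) mod 360 = 320°
S and L unchanged.
= HSL(320°, 37%, 74%)


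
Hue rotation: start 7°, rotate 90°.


New hue = (H + rotation) mod 360
New hue = (7 + 90) mod 360
= 97 mod 360
= 97°


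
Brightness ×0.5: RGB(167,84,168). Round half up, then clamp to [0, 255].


Multiply each channel by 0.5, round half up, clamp to [0, 255]
R: 167×0.5 = 83.5 → round → 84
G: 84×0.5 = 42
B: 168×0.5 = 84
= RGB(84, 42, 84)


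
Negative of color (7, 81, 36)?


Invert: (255-R, 255-G, 255-B)
R: 255-7 = 248
G: 255-81 = 174
B: 255-36 = 219
= RGB(248, 174, 219)


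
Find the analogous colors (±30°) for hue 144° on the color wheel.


Base hue: 144°
Left analog: (144 - 30) mod 360 = 114°
Right analog: (144 + 30) mod 360 = 174°
Analogous hues = 114° and 174°


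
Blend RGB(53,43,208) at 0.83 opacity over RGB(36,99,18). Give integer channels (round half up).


C = α×F + (1-α)×B, with 1-α = 0.17
R: 0.83×53 + 0.17×36 = 43.99 + 6.12 = 50.11 → 50
G: 0.83×43 + 0.17×99 = 35.69 + 16.83 = 52.52 → 53
B: 0.83×208 + 0.17×18 = 172.64 + 3.06 = 175.70 → 176
= RGB(50, 53, 176)


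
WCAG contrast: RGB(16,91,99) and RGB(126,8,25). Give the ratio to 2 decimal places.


Linearize each sRGB channel c=v/255: c/12.92 if c ≤ 0.04045 else ((c+0.055)/1.055)^2.4
L = 0.2126×R_lin + 0.7152×G_lin + 0.0722×B_lin
Color 1 (16,91,99):
  R=16: 16/255≈0.0627 > 0.04045 → ((0.0627+0.055)/1.055)^2.4 ≈ 0.00518
  G=91: 91/255≈0.3569 > 0.04045 → ((0.3569+0.055)/1.055)^2.4 ≈ 0.10462
  B=99: 99/255≈0.3882 > 0.04045 → ((0.3882+0.055)/1.055)^2.4 ≈ 0.12477
  L1 = 0.2126×0.00518 + 0.7152×0.10462 + 0.0722×0.12477 ≈ 0.08493
Color 2 (126,8,25):
  R=126: 126/255≈0.4941 > 0.04045 → ((0.4941+0.055)/1.055)^2.4 ≈ 0.20864
  G=8: 8/255≈0.0314 ≤ 0.04045 → 0.0314/12.92 ≈ 0.00243
  B=25: 25/255≈0.0980 > 0.04045 → ((0.0980+0.055)/1.055)^2.4 ≈ 0.00972
  L2 = 0.2126×0.20864 + 0.7152×0.00243 + 0.0722×0.00972 ≈ 0.04679
Lighter = 0.08493, Darker = 0.04679
Ratio = (L_lighter + 0.05) / (L_darker + 0.05)
Ratio = (0.08493 + 0.05) / (0.04679 + 0.05) = 0.13493 / 0.09679 ≈ 1.3940
Ratio ≈ 1.39:1


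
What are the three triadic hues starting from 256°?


Triadic: equally spaced at 120° intervals
H1 = 256°
H2 = (256 + 120) mod 360 = 16°
H3 = (256 + 240) mod 360 = 136°
Triadic = 256°, 16°, 136°


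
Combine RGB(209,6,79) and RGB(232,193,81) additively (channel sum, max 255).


Additive: each channel = min(255, C₁+C₂)
R: 209+232 = 441 → 255
G: 6+193 = 199 → 199
B: 79+81 = 160 → 160
= RGB(255, 199, 160)


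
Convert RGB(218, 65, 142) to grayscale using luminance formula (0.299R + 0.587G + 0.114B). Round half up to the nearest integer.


Gray = 0.299×R + 0.587×G + 0.114×B
Gray = 0.299×218 + 0.587×65 + 0.114×142
Gray = 65.182 + 38.155 + 16.188
Gray = 119.525 → round half up → 120
Gray = 120


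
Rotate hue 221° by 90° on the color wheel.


New hue = (H + rotation) mod 360
New hue = (221 + 90) mod 360
= 311 mod 360
= 311°


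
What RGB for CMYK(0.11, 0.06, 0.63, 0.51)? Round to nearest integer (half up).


R = 255 × (1-C) × (1-K) = 255 × 0.89 × 0.49 = 111.2055 → 111
G = 255 × (1-M) × (1-K) = 255 × 0.94 × 0.49 = 117.453 → 117
B = 255 × (1-Y) × (1-K) = 255 × 0.37 × 0.49 = 46.2315 → 46
= RGB(111, 117, 46)


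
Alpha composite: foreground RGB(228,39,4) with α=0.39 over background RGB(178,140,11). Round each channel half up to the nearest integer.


C = α×F + (1-α)×B, with 1-α = 0.61
R: 0.39×228 + 0.61×178 = 88.92 + 108.58 = 197.50 → 198
G: 0.39×39 + 0.61×140 = 15.21 + 85.40 = 100.61 → 101
B: 0.39×4 + 0.61×11 = 1.56 + 6.71 = 8.27 → 8
= RGB(198, 101, 8)


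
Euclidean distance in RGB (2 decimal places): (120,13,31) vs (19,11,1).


d = √[(R₁-R₂)² + (G₁-G₂)² + (B₁-B₂)²]
d = √[(120-19)² + (13-11)² + (31-1)²]
d = √[10201 + 4 + 900]
d = √11105
d ≈ 105.38


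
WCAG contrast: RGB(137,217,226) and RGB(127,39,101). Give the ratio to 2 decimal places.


Linearize each sRGB channel c=v/255: c/12.92 if c ≤ 0.04045 else ((c+0.055)/1.055)^2.4
L = 0.2126×R_lin + 0.7152×G_lin + 0.0722×B_lin
Color 1 (137,217,226):
  R=137: 137/255≈0.5373 > 0.04045 → ((0.5373+0.055)/1.055)^2.4 ≈ 0.25016
  G=217: 217/255≈0.8510 > 0.04045 → ((0.8510+0.055)/1.055)^2.4 ≈ 0.69387
  B=226: 226/255≈0.8863 > 0.04045 → ((0.8863+0.055)/1.055)^2.4 ≈ 0.76052
  L1 = 0.2126×0.25016 + 0.7152×0.69387 + 0.0722×0.76052 ≈ 0.60435
Color 2 (127,39,101):
  R=127: 127/255≈0.4980 > 0.04045 → ((0.4980+0.055)/1.055)^2.4 ≈ 0.21223
  G=39: 39/255≈0.1529 > 0.04045 → ((0.1529+0.055)/1.055)^2.4 ≈ 0.02029
  B=101: 101/255≈0.3961 > 0.04045 → ((0.3961+0.055)/1.055)^2.4 ≈ 0.13014
  L2 = 0.2126×0.21223 + 0.7152×0.02029 + 0.0722×0.13014 ≈ 0.06903
Lighter = 0.60435, Darker = 0.06903
Ratio = (L_lighter + 0.05) / (L_darker + 0.05)
Ratio = (0.60435 + 0.05) / (0.06903 + 0.05) = 0.65435 / 0.11903 ≈ 5.4975
Ratio ≈ 5.50:1


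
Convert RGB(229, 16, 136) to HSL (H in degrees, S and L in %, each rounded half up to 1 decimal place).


Normalize: R'=229/255≈0.8980, G'=16/255≈0.0627, B'=136/255≈0.5333
Max=229/255, Min=16/255, Δ=Max-Min=213/255
L = (Max+Min)/2 = (229+16)/510 = 245/510 = 0.48039… → L = 48.0%
L ≤ 0.5 → S = Δ/(Max+Min) = 213/(229+16) = 213/245 = 0.86938… → S = 86.9%
(the 1/255 factors cancel in S and H, so raw channel differences can be used)
Max is R' → H = 60 × (((G-B)/Δ) mod 6) = 60 × (((16-136)/213) mod 6)
  (-120)/213 = -0.5633…; negative, so add 6 → 5.4366…
  H = 60 × 5.4366… = 326.197…° → H = 326.2°
= HSL(326.2°, 86.9%, 48.0%)


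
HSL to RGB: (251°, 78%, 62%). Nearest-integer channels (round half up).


H=251°, S=0.78, L=0.62
C = (1-|2L-1|)×S = (1-|0.24|)×0.78 = 0.5928
H' = H/60 = 251/60 ≈ 4.1833; X = C×(1-|H' mod 2 - 1|) = 0.10868
m = L - C/2 = 0.62 - 0.2964 = 0.3236
Sector ⌊H'⌋ = 4 → (R',G',B') = (0.10868, 0.0, 0.5928)
RGB = ((R'+m)×255, (G'+m)×255, (B'+m)×255) = (110.2314, 82.518, 233.682)
Round half up → RGB(110, 83, 234)


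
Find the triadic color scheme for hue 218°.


Triadic: equally spaced at 120° intervals
H1 = 218°
H2 = (218 + 120) mod 360 = 338°
H3 = (218 + 240) mod 360 = 98°
Triadic = 218°, 338°, 98°


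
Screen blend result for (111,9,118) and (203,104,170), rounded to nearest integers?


Screen: C = 255 - (255-A)×(255-B)/255, rounded to nearest integer
R: 255 - (255-111)×(255-203)/255 = 255 - 7488/255 ≈ 255 - 29.365 = 225.635 → 226
G: 255 - (255-9)×(255-104)/255 = 255 - 37146/255 ≈ 255 - 145.671 = 109.329 → 109
B: 255 - (255-118)×(255-170)/255 = 255 - 11645/255 ≈ 255 - 45.667 = 209.333 → 209
= RGB(226, 109, 209)


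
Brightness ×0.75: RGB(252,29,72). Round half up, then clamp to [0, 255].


Multiply each channel by 0.75, round half up, clamp to [0, 255]
R: 252×0.75 = 189
G: 29×0.75 = 21.75 → round → 22
B: 72×0.75 = 54
= RGB(189, 22, 54)


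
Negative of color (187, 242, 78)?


Invert: (255-R, 255-G, 255-B)
R: 255-187 = 68
G: 255-242 = 13
B: 255-78 = 177
= RGB(68, 13, 177)


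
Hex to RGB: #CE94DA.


CE → 206 (R)
94 → 148 (G)
DA → 218 (B)
= RGB(206, 148, 218)


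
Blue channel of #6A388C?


Color: #6A388C
R = 6A = 106
G = 38 = 56
B = 8C = 140
Blue = 140


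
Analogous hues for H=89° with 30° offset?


Base hue: 89°
Left analog: (89 - 30) mod 360 = 59°
Right analog: (89 + 30) mod 360 = 119°
Analogous hues = 59° and 119°


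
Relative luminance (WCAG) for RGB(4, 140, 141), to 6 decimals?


Linearize each channel (sRGB transfer function): c = v/255; c_lin = c/12.92 if c ≤ 0.04045, else ((c+0.055)/1.055)^2.4
  R: 4/255 ≈ 0.015686 ≤ 0.04045 → 0.015686/12.92 ≈ 0.001214
  G: 140/255 ≈ 0.549020 > 0.04045 → ((0.549020+0.055)/1.055)^2.4 ≈ 0.262251
  B: 141/255 ≈ 0.552941 > 0.04045 → ((0.552941+0.055)/1.055)^2.4 ≈ 0.266356
R_lin = 0.001214, G_lin = 0.262251, B_lin = 0.266356
L = 0.2126×R + 0.7152×G + 0.0722×B
L = 0.2126×0.001214 + 0.7152×0.262251 + 0.0722×0.266356
L ≈ 0.207051


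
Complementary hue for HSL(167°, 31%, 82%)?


Complement = opposite side of color wheel = hue + 180°
H' = (167 + 180) mod 360 = 347°
S and L unchanged.
= HSL(347°, 31%, 82%)


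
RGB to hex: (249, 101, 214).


R = 249 → F9 (hex)
G = 101 → 65 (hex)
B = 214 → D6 (hex)
Hex = #F965D6


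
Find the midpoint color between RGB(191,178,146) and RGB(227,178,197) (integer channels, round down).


Midpoint: each channel = ⌊(C₁+C₂)/2⌋
R: ⌊(191+227)/2⌋ = 209
G: ⌊(178+178)/2⌋ = 178
B: ⌊(146+197)/2⌋ = 171
= RGB(209, 178, 171)


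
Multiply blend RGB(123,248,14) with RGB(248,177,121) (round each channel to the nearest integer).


Multiply: C = A×B/255, rounded to nearest integer
R: 123×248/255 = 30504/255 ≈ 119.624 → 120
G: 248×177/255 = 43896/255 ≈ 172.141 → 172
B: 14×121/255 = 1694/255 ≈ 6.643 → 7
= RGB(120, 172, 7)


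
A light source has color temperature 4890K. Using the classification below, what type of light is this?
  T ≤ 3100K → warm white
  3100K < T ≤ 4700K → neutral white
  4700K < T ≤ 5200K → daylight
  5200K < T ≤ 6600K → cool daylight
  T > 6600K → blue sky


Temperature: 4890K
4700K < 4890K ≤ 5200K → daylight
Classification: daylight


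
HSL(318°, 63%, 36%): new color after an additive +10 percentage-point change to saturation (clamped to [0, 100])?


Original S = 63%
Adjustment = +10 percentage points
New S = 63 + (10) = 73
Clamp to [0, 100] → 73
= HSL(318°, 73%, 36%)


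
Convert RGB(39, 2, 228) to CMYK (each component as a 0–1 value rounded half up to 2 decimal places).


R'=39/255≈0.1529, G'=2/255≈0.0078, B'=228/255≈0.8941
K = 1 - max(R',G',B') = 1 - 228/255 = 27/255 = 0.10588… → 0.11
(1-R'-K)/(1-K) simplifies to (max-R)/max with max = 228:
C = (228-39)/228 = 189/228 = 0.82894… → 0.83
M = (228-2)/228 = 226/228 = 0.99122… → 0.99
Y = (228-228)/228 = 0/228 = 0 → 0.00
= CMYK(0.83, 0.99, 0.00, 0.11)


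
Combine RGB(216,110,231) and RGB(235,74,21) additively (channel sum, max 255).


Additive: each channel = min(255, C₁+C₂)
R: 216+235 = 451 → 255
G: 110+74 = 184 → 184
B: 231+21 = 252 → 252
= RGB(255, 184, 252)


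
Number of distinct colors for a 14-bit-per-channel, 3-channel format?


Total bits = 14 bits/channel × 3 channels = 42 bits
Distinct colors = 2^42
= 4,398,046,511,104 colors


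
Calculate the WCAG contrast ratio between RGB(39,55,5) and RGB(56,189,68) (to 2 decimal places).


Linearize each sRGB channel c=v/255: c/12.92 if c ≤ 0.04045 else ((c+0.055)/1.055)^2.4
L = 0.2126×R_lin + 0.7152×G_lin + 0.0722×B_lin
Color 1 (39,55,5):
  R=39: 39/255≈0.1529 > 0.04045 → ((0.1529+0.055)/1.055)^2.4 ≈ 0.02029
  G=55: 55/255≈0.2157 > 0.04045 → ((0.2157+0.055)/1.055)^2.4 ≈ 0.03820
  B=5: 5/255≈0.0196 ≤ 0.04045 → 0.0196/12.92 ≈ 0.00152
  L1 = 0.2126×0.02029 + 0.7152×0.03820 + 0.0722×0.00152 ≈ 0.03175
Color 2 (56,189,68):
  R=56: 56/255≈0.2196 > 0.04045 → ((0.2196+0.055)/1.055)^2.4 ≈ 0.03955
  G=189: 189/255≈0.7412 > 0.04045 → ((0.7412+0.055)/1.055)^2.4 ≈ 0.50888
  B=68: 68/255≈0.2667 > 0.04045 → ((0.2667+0.055)/1.055)^2.4 ≈ 0.05781
  L2 = 0.2126×0.03955 + 0.7152×0.50888 + 0.0722×0.05781 ≈ 0.37653
Lighter = 0.37653, Darker = 0.03175
Ratio = (L_lighter + 0.05) / (L_darker + 0.05)
Ratio = (0.37653 + 0.05) / (0.03175 + 0.05) = 0.42653 / 0.08175 ≈ 5.2177
Ratio ≈ 5.22:1


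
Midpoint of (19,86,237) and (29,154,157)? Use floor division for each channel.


Midpoint: each channel = ⌊(C₁+C₂)/2⌋
R: ⌊(19+29)/2⌋ = 24
G: ⌊(86+154)/2⌋ = 120
B: ⌊(237+157)/2⌋ = 197
= RGB(24, 120, 197)


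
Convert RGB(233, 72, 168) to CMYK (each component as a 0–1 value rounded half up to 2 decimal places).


R'=233/255≈0.9137, G'=72/255≈0.2824, B'=168/255≈0.6588
K = 1 - max(R',G',B') = 1 - 233/255 = 22/255 = 0.08627… → 0.09
(1-R'-K)/(1-K) simplifies to (max-R)/max with max = 233:
C = (233-233)/233 = 0/233 = 0 → 0.00
M = (233-72)/233 = 161/233 = 0.69098… → 0.69
Y = (233-168)/233 = 65/233 = 0.27896… → 0.28
= CMYK(0.00, 0.69, 0.28, 0.09)


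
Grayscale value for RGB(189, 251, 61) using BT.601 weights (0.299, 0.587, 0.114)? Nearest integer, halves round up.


Gray = 0.299×R + 0.587×G + 0.114×B
Gray = 0.299×189 + 0.587×251 + 0.114×61
Gray = 56.511 + 147.337 + 6.954
Gray = 210.802 → round half up → 211
Gray = 211


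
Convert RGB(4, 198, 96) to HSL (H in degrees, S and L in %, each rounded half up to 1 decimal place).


Normalize: R'=4/255≈0.0157, G'=198/255≈0.7765, B'=96/255≈0.3765
Max=198/255, Min=4/255, Δ=Max-Min=194/255
L = (Max+Min)/2 = (198+4)/510 = 202/510 = 0.39607… → L = 39.6%
L ≤ 0.5 → S = Δ/(Max+Min) = 194/(198+4) = 194/202 = 0.96039… → S = 96.0%
(the 1/255 factors cancel in S and H, so raw channel differences can be used)
Max is G' → H = 60 × ((B-R)/Δ + 2) = 60 × ((96-4)/194 + 2)
  92/194 + 2 = 0.4742… + 2 = 2.4742…
  H = 60 × 2.4742… = 148.453…° → H = 148.5°
= HSL(148.5°, 96.0%, 39.6%)


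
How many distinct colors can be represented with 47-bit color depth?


Colors = 2^bits = 2^47
= 140,737,488,355,328 colors


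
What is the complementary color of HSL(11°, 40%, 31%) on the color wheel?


Complement = opposite side of color wheel = hue + 180°
H' = (11 + 180) mod 360 = 191°
S and L unchanged.
= HSL(191°, 40%, 31%)


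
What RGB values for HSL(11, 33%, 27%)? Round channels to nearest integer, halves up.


H=11°, S=0.33, L=0.27
C = (1-|2L-1|)×S = (1-|-0.46|)×0.33 = 0.1782
H' = H/60 = 11/60 ≈ 0.1833; X = C×(1-|H' mod 2 - 1|) = 0.03267
m = L - C/2 = 0.27 - 0.0891 = 0.1809
Sector ⌊H'⌋ = 0 → (R',G',B') = (0.1782, 0.03267, 0.0)
RGB = ((R'+m)×255, (G'+m)×255, (B'+m)×255) = (91.5705, 54.46035, 46.1295)
Round half up → RGB(92, 54, 46)


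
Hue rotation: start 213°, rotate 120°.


New hue = (H + rotation) mod 360
New hue = (213 + 120) mod 360
= 333 mod 360
= 333°


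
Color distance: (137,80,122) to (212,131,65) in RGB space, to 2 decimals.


d = √[(R₁-R₂)² + (G₁-G₂)² + (B₁-B₂)²]
d = √[(137-212)² + (80-131)² + (122-65)²]
d = √[5625 + 2601 + 3249]
d = √11475
d ≈ 107.12


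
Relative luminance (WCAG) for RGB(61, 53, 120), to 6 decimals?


Linearize each channel (sRGB transfer function): c = v/255; c_lin = c/12.92 if c ≤ 0.04045, else ((c+0.055)/1.055)^2.4
  R: 61/255 ≈ 0.239216 > 0.04045 → ((0.239216+0.055)/1.055)^2.4 ≈ 0.046665
  G: 53/255 ≈ 0.207843 > 0.04045 → ((0.207843+0.055)/1.055)^2.4 ≈ 0.035601
  B: 120/255 ≈ 0.470588 > 0.04045 → ((0.470588+0.055)/1.055)^2.4 ≈ 0.187821
R_lin = 0.046665, G_lin = 0.035601, B_lin = 0.187821
L = 0.2126×R + 0.7152×G + 0.0722×B
L = 0.2126×0.046665 + 0.7152×0.035601 + 0.0722×0.187821
L ≈ 0.048944


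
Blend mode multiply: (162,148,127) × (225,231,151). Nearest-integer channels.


Multiply: C = A×B/255, rounded to nearest integer
R: 162×225/255 = 36450/255 ≈ 142.941 → 143
G: 148×231/255 = 34188/255 ≈ 134.071 → 134
B: 127×151/255 = 19177/255 ≈ 75.204 → 75
= RGB(143, 134, 75)


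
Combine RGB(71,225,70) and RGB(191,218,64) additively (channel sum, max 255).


Additive: each channel = min(255, C₁+C₂)
R: 71+191 = 262 → 255
G: 225+218 = 443 → 255
B: 70+64 = 134 → 134
= RGB(255, 255, 134)


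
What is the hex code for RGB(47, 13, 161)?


R = 47 → 2F (hex)
G = 13 → 0D (hex)
B = 161 → A1 (hex)
Hex = #2F0DA1


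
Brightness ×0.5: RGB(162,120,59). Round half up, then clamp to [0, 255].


Multiply each channel by 0.5, round half up, clamp to [0, 255]
R: 162×0.5 = 81
G: 120×0.5 = 60
B: 59×0.5 = 29.5 → round → 30
= RGB(81, 60, 30)


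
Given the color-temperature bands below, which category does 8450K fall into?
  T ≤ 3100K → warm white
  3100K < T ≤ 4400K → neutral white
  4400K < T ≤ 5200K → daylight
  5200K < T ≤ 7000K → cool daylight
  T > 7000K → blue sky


Temperature: 8450K
8450K > 7000K → blue sky
Classification: blue sky


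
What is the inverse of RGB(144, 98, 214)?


Invert: (255-R, 255-G, 255-B)
R: 255-144 = 111
G: 255-98 = 157
B: 255-214 = 41
= RGB(111, 157, 41)


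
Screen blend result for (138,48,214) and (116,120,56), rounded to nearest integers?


Screen: C = 255 - (255-A)×(255-B)/255, rounded to nearest integer
R: 255 - (255-138)×(255-116)/255 = 255 - 16263/255 ≈ 255 - 63.776 = 191.224 → 191
G: 255 - (255-48)×(255-120)/255 = 255 - 27945/255 ≈ 255 - 109.588 = 145.412 → 145
B: 255 - (255-214)×(255-56)/255 = 255 - 8159/255 ≈ 255 - 31.996 = 223.004 → 223
= RGB(191, 145, 223)


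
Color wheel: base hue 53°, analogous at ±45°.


Base hue: 53°
Left analog: (53 - 45) mod 360 = 8°
Right analog: (53 + 45) mod 360 = 98°
Analogous hues = 8° and 98°


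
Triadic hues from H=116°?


Triadic: equally spaced at 120° intervals
H1 = 116°
H2 = (116 + 120) mod 360 = 236°
H3 = (116 + 240) mod 360 = 356°
Triadic = 116°, 236°, 356°


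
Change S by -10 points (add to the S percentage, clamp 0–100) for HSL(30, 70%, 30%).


Original S = 70%
Adjustment = -10 percentage points
New S = 70 + (-10) = 60
Clamp to [0, 100] → 60
= HSL(30°, 60%, 30%)


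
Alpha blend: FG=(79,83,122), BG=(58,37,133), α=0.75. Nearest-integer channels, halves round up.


C = α×F + (1-α)×B, with 1-α = 0.25
R: 0.75×79 + 0.25×58 = 59.25 + 14.50 = 73.75 → 74
G: 0.75×83 + 0.25×37 = 62.25 + 9.25 = 71.50 → 72
B: 0.75×122 + 0.25×133 = 91.50 + 33.25 = 124.75 → 125
= RGB(74, 72, 125)


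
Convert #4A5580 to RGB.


4A → 74 (R)
55 → 85 (G)
80 → 128 (B)
= RGB(74, 85, 128)


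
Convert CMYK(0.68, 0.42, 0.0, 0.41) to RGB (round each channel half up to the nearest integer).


R = 255 × (1-C) × (1-K) = 255 × 0.32 × 0.59 = 48.144 → 48
G = 255 × (1-M) × (1-K) = 255 × 0.58 × 0.59 = 87.261 → 87
B = 255 × (1-Y) × (1-K) = 255 × 1.00 × 0.59 = 150.45 → 150
= RGB(48, 87, 150)


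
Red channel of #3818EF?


Color: #3818EF
R = 38 = 56
G = 18 = 24
B = EF = 239
Red = 56


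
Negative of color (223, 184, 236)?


Invert: (255-R, 255-G, 255-B)
R: 255-223 = 32
G: 255-184 = 71
B: 255-236 = 19
= RGB(32, 71, 19)


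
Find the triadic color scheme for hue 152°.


Triadic: equally spaced at 120° intervals
H1 = 152°
H2 = (152 + 120) mod 360 = 272°
H3 = (152 + 240) mod 360 = 32°
Triadic = 152°, 272°, 32°


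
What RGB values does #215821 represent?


21 → 33 (R)
58 → 88 (G)
21 → 33 (B)
= RGB(33, 88, 33)


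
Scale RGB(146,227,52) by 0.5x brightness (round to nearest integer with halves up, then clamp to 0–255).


Multiply each channel by 0.5, round half up, clamp to [0, 255]
R: 146×0.5 = 73
G: 227×0.5 = 113.5 → round → 114
B: 52×0.5 = 26
= RGB(73, 114, 26)


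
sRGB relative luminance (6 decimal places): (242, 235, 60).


Linearize each channel (sRGB transfer function): c = v/255; c_lin = c/12.92 if c ≤ 0.04045, else ((c+0.055)/1.055)^2.4
  R: 242/255 ≈ 0.949020 > 0.04045 → ((0.949020+0.055)/1.055)^2.4 ≈ 0.887923
  G: 235/255 ≈ 0.921569 > 0.04045 → ((0.921569+0.055)/1.055)^2.4 ≈ 0.830770
  B: 60/255 ≈ 0.235294 > 0.04045 → ((0.235294+0.055)/1.055)^2.4 ≈ 0.045186
R_lin = 0.887923, G_lin = 0.830770, B_lin = 0.045186
L = 0.2126×R + 0.7152×G + 0.0722×B
L = 0.2126×0.887923 + 0.7152×0.830770 + 0.0722×0.045186
L ≈ 0.786202


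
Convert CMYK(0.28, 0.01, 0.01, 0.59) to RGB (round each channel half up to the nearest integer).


R = 255 × (1-C) × (1-K) = 255 × 0.72 × 0.41 = 75.276 → 75
G = 255 × (1-M) × (1-K) = 255 × 0.99 × 0.41 = 103.5045 → 104
B = 255 × (1-Y) × (1-K) = 255 × 0.99 × 0.41 = 103.5045 → 104
= RGB(75, 104, 104)


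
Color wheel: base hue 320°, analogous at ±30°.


Base hue: 320°
Left analog: (320 - 30) mod 360 = 290°
Right analog: (320 + 30) mod 360 = 350°
Analogous hues = 290° and 350°


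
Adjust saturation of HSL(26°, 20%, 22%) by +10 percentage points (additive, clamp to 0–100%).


Original S = 20%
Adjustment = +10 percentage points
New S = 20 + (10) = 30
Clamp to [0, 100] → 30
= HSL(26°, 30%, 22%)


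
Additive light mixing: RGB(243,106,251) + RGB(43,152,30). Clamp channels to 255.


Additive: each channel = min(255, C₁+C₂)
R: 243+43 = 286 → 255
G: 106+152 = 258 → 255
B: 251+30 = 281 → 255
= RGB(255, 255, 255)


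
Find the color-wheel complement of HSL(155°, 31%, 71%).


Complement = opposite side of color wheel = hue + 180°
H' = (155 + 180) mod 360 = 335°
S and L unchanged.
= HSL(335°, 31%, 71%)


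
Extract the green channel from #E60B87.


Color: #E60B87
R = E6 = 230
G = 0B = 11
B = 87 = 135
Green = 11


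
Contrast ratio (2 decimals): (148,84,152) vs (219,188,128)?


Linearize each sRGB channel c=v/255: c/12.92 if c ≤ 0.04045 else ((c+0.055)/1.055)^2.4
L = 0.2126×R_lin + 0.7152×G_lin + 0.0722×B_lin
Color 1 (148,84,152):
  R=148: 148/255≈0.5804 > 0.04045 → ((0.5804+0.055)/1.055)^2.4 ≈ 0.29614
  G=84: 84/255≈0.3294 > 0.04045 → ((0.3294+0.055)/1.055)^2.4 ≈ 0.08866
  B=152: 152/255≈0.5961 > 0.04045 → ((0.5961+0.055)/1.055)^2.4 ≈ 0.31399
  L1 = 0.2126×0.29614 + 0.7152×0.08866 + 0.0722×0.31399 ≈ 0.14904
Color 2 (219,188,128):
  R=219: 219/255≈0.8588 > 0.04045 → ((0.8588+0.055)/1.055)^2.4 ≈ 0.70838
  G=188: 188/255≈0.7373 > 0.04045 → ((0.7373+0.055)/1.055)^2.4 ≈ 0.50289
  B=128: 128/255≈0.5020 > 0.04045 → ((0.5020+0.055)/1.055)^2.4 ≈ 0.21586
  L2 = 0.2126×0.70838 + 0.7152×0.50289 + 0.0722×0.21586 ≈ 0.52585
Lighter = 0.52585, Darker = 0.14904
Ratio = (L_lighter + 0.05) / (L_darker + 0.05)
Ratio = (0.52585 + 0.05) / (0.14904 + 0.05) = 0.57585 / 0.19904 ≈ 2.8932
Ratio ≈ 2.89:1


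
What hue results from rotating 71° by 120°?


New hue = (H + rotation) mod 360
New hue = (71 + 120) mod 360
= 191 mod 360
= 191°


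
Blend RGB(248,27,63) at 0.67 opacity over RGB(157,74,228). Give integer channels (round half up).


C = α×F + (1-α)×B, with 1-α = 0.33
R: 0.67×248 + 0.33×157 = 166.16 + 51.81 = 217.97 → 218
G: 0.67×27 + 0.33×74 = 18.09 + 24.42 = 42.51 → 43
B: 0.67×63 + 0.33×228 = 42.21 + 75.24 = 117.45 → 117
= RGB(218, 43, 117)


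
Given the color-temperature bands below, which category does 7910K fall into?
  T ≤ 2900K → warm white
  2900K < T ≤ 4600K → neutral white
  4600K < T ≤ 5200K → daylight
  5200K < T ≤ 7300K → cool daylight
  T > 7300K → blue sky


Temperature: 7910K
7910K > 7300K → blue sky
Classification: blue sky


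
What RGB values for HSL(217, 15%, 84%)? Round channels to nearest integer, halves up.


H=217°, S=0.15, L=0.84
C = (1-|2L-1|)×S = (1-|0.68|)×0.15 = 0.048
H' = H/60 = 217/60 ≈ 3.6167; X = C×(1-|H' mod 2 - 1|) = 0.0184
m = L - C/2 = 0.84 - 0.024 = 0.816
Sector ⌊H'⌋ = 3 → (R',G',B') = (0.0, 0.0184, 0.048)
RGB = ((R'+m)×255, (G'+m)×255, (B'+m)×255) = (208.08, 212.772, 220.32)
Round half up → RGB(208, 213, 220)


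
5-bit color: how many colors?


Colors = 2^bits = 2^5
= 32 colors


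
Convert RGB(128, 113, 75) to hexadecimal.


R = 128 → 80 (hex)
G = 113 → 71 (hex)
B = 75 → 4B (hex)
Hex = #80714B


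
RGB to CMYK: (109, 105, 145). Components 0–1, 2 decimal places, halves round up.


R'=109/255≈0.4275, G'=105/255≈0.4118, B'=145/255≈0.5686
K = 1 - max(R',G',B') = 1 - 145/255 = 110/255 = 0.43137… → 0.43
(1-R'-K)/(1-K) simplifies to (max-R)/max with max = 145:
C = (145-109)/145 = 36/145 = 0.24827… → 0.25
M = (145-105)/145 = 40/145 = 0.27586… → 0.28
Y = (145-145)/145 = 0/145 = 0 → 0.00
= CMYK(0.25, 0.28, 0.00, 0.43)


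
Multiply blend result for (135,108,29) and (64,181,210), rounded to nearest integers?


Multiply: C = A×B/255, rounded to nearest integer
R: 135×64/255 = 8640/255 ≈ 33.882 → 34
G: 108×181/255 = 19548/255 ≈ 76.659 → 77
B: 29×210/255 = 6090/255 ≈ 23.882 → 24
= RGB(34, 77, 24)


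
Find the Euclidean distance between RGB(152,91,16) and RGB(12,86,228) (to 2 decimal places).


d = √[(R₁-R₂)² + (G₁-G₂)² + (B₁-B₂)²]
d = √[(152-12)² + (91-86)² + (16-228)²]
d = √[19600 + 25 + 44944]
d = √64569
d ≈ 254.10


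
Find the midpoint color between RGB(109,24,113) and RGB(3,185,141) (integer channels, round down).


Midpoint: each channel = ⌊(C₁+C₂)/2⌋
R: ⌊(109+3)/2⌋ = 56
G: ⌊(24+185)/2⌋ = 104
B: ⌊(113+141)/2⌋ = 127
= RGB(56, 104, 127)


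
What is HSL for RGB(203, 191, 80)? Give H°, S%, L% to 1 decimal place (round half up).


Normalize: R'=203/255≈0.7961, G'=191/255≈0.7490, B'=80/255≈0.3137
Max=203/255, Min=80/255, Δ=Max-Min=123/255
L = (Max+Min)/2 = (203+80)/510 = 283/510 = 0.55490… → L = 55.5%
L > 0.5 → S = Δ/(2-Max-Min) = 123/(510-203-80) = 123/227 = 0.54185… → S = 54.2%
(the 1/255 factors cancel in S and H, so raw channel differences can be used)
Max is R' → H = 60 × (((G-B)/Δ) mod 6) = 60 × (((191-80)/123) mod 6)
  111/123 = 0.9024…
  H = 60 × 0.9024… = 54.146…° → H = 54.1°
= HSL(54.1°, 54.2%, 55.5%)


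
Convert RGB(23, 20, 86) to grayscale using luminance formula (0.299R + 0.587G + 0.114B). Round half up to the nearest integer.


Gray = 0.299×R + 0.587×G + 0.114×B
Gray = 0.299×23 + 0.587×20 + 0.114×86
Gray = 6.877 + 11.740 + 9.804
Gray = 28.421 → round half up → 28
Gray = 28


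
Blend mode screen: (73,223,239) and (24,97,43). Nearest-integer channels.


Screen: C = 255 - (255-A)×(255-B)/255, rounded to nearest integer
R: 255 - (255-73)×(255-24)/255 = 255 - 42042/255 ≈ 255 - 164.871 = 90.129 → 90
G: 255 - (255-223)×(255-97)/255 = 255 - 5056/255 ≈ 255 - 19.827 = 235.173 → 235
B: 255 - (255-239)×(255-43)/255 = 255 - 3392/255 ≈ 255 - 13.302 = 241.698 → 242
= RGB(90, 235, 242)


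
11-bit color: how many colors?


Colors = 2^bits = 2^11
= 2,048 colors


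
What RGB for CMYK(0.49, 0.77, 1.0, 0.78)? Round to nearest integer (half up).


R = 255 × (1-C) × (1-K) = 255 × 0.51 × 0.22 = 28.611 → 29
G = 255 × (1-M) × (1-K) = 255 × 0.23 × 0.22 = 12.903 → 13
B = 255 × (1-Y) × (1-K) = 255 × 0.00 × 0.22 = 0
= RGB(29, 13, 0)


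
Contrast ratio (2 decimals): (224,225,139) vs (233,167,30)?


Linearize each sRGB channel c=v/255: c/12.92 if c ≤ 0.04045 else ((c+0.055)/1.055)^2.4
L = 0.2126×R_lin + 0.7152×G_lin + 0.0722×B_lin
Color 1 (224,225,139):
  R=224: 224/255≈0.8784 > 0.04045 → ((0.8784+0.055)/1.055)^2.4 ≈ 0.74540
  G=225: 225/255≈0.8824 > 0.04045 → ((0.8824+0.055)/1.055)^2.4 ≈ 0.75294
  B=139: 139/255≈0.5451 > 0.04045 → ((0.5451+0.055)/1.055)^2.4 ≈ 0.25818
  L1 = 0.2126×0.74540 + 0.7152×0.75294 + 0.0722×0.25818 ≈ 0.71562
Color 2 (233,167,30):
  R=233: 233/255≈0.9137 > 0.04045 → ((0.9137+0.055)/1.055)^2.4 ≈ 0.81485
  G=167: 167/255≈0.6549 > 0.04045 → ((0.6549+0.055)/1.055)^2.4 ≈ 0.38643
  B=30: 30/255≈0.1176 > 0.04045 → ((0.1176+0.055)/1.055)^2.4 ≈ 0.01298
  L2 = 0.2126×0.81485 + 0.7152×0.38643 + 0.0722×0.01298 ≈ 0.45055
Lighter = 0.71562, Darker = 0.45055
Ratio = (L_lighter + 0.05) / (L_darker + 0.05)
Ratio = (0.71562 + 0.05) / (0.45055 + 0.05) = 0.76562 / 0.50055 ≈ 1.5296
Ratio ≈ 1.53:1


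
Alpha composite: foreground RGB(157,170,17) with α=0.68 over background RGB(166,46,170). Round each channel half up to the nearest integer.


C = α×F + (1-α)×B, with 1-α = 0.32
R: 0.68×157 + 0.32×166 = 106.76 + 53.12 = 159.88 → 160
G: 0.68×170 + 0.32×46 = 115.60 + 14.72 = 130.32 → 130
B: 0.68×17 + 0.32×170 = 11.56 + 54.40 = 65.96 → 66
= RGB(160, 130, 66)


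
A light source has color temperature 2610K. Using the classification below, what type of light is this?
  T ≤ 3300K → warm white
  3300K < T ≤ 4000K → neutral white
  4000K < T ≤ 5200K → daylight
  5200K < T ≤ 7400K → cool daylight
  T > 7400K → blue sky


Temperature: 2610K
2610K ≤ 3300K → warm white
Classification: warm white


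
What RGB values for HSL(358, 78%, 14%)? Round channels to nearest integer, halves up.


H=358°, S=0.78, L=0.14
C = (1-|2L-1|)×S = (1-|-0.72|)×0.78 = 0.2184
H' = H/60 = 358/60 ≈ 5.9667; X = C×(1-|H' mod 2 - 1|) = 0.00728
m = L - C/2 = 0.14 - 0.1092 = 0.0308
Sector ⌊H'⌋ = 5 → (R',G',B') = (0.2184, 0.0, 0.00728)
RGB = ((R'+m)×255, (G'+m)×255, (B'+m)×255) = (63.546, 7.854, 9.7104)
Round half up → RGB(64, 8, 10)


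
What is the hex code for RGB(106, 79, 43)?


R = 106 → 6A (hex)
G = 79 → 4F (hex)
B = 43 → 2B (hex)
Hex = #6A4F2B


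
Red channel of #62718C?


Color: #62718C
R = 62 = 98
G = 71 = 113
B = 8C = 140
Red = 98


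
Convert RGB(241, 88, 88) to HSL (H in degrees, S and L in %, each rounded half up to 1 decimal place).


Normalize: R'=241/255≈0.9451, G'=88/255≈0.3451, B'=88/255≈0.3451
Max=241/255, Min=88/255, Δ=Max-Min=153/255
L = (Max+Min)/2 = (241+88)/510 = 329/510 = 0.64509… → L = 64.5%
L > 0.5 → S = Δ/(2-Max-Min) = 153/(510-241-88) = 153/181 = 0.84530… → S = 84.5%
(the 1/255 factors cancel in S and H, so raw channel differences can be used)
Max is R' → H = 60 × (((G-B)/Δ) mod 6) = 60 × (((88-88)/153) mod 6)
  0/153 = 0
  H = 60 × 0 = 0° → H = 0.0°
= HSL(0.0°, 84.5%, 64.5%)
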